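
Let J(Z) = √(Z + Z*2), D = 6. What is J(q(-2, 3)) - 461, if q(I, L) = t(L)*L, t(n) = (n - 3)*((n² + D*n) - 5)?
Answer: -461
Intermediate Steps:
t(n) = (-3 + n)*(-5 + n² + 6*n) (t(n) = (n - 3)*((n² + 6*n) - 5) = (-3 + n)*(-5 + n² + 6*n))
q(I, L) = L*(15 + L³ - 23*L + 3*L²) (q(I, L) = (15 + L³ - 23*L + 3*L²)*L = L*(15 + L³ - 23*L + 3*L²))
J(Z) = √3*√Z (J(Z) = √(Z + 2*Z) = √(3*Z) = √3*√Z)
J(q(-2, 3)) - 461 = √3*√(3*(15 + 3³ - 23*3 + 3*3²)) - 461 = √3*√(3*(15 + 27 - 69 + 3*9)) - 461 = √3*√(3*(15 + 27 - 69 + 27)) - 461 = √3*√(3*0) - 461 = √3*√0 - 461 = √3*0 - 461 = 0 - 461 = -461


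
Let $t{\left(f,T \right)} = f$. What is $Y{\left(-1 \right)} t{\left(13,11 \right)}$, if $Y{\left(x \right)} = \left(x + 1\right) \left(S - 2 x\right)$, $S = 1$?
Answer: $0$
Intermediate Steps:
$Y{\left(x \right)} = \left(1 + x\right) \left(1 - 2 x\right)$ ($Y{\left(x \right)} = \left(x + 1\right) \left(1 - 2 x\right) = \left(1 + x\right) \left(1 - 2 x\right)$)
$Y{\left(-1 \right)} t{\left(13,11 \right)} = \left(1 - -1 - 2 \left(-1\right)^{2}\right) 13 = \left(1 + 1 - 2\right) 13 = 0 \cdot 13 = 0$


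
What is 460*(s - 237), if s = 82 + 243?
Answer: 40480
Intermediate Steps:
s = 325
460*(s - 237) = 460*(325 - 237) = 460*88 = 40480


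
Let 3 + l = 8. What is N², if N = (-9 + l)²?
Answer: 256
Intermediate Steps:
l = 5 (l = -3 + 8 = 5)
N = 16 (N = (-9 + 5)² = (-4)² = 16)
N² = 16² = 256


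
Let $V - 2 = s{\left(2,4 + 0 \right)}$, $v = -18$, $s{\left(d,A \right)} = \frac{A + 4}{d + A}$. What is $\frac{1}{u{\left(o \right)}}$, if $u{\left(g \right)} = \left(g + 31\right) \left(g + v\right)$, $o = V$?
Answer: $- \frac{9}{4532} \approx -0.0019859$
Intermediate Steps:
$s{\left(d,A \right)} = \frac{4 + A}{A + d}$
$V = \frac{10}{3}$ ($V = 2 + \frac{4 + \left(4 + 0\right)}{\left(4 + 0\right) + 2} = 2 + \frac{4 + 4}{4 + 2} = 2 + \frac{1}{6} \cdot 8 = 2 + \frac{4}{3} = \frac{10}{3} \approx 3.3333$)
$o = \frac{10}{3} \approx 3.3333$
$u{\left(g \right)} = \left(-18 + g\right) \left(31 + g\right)$ ($u{\left(g \right)} = \left(g + 31\right) \left(g - 18\right) = \left(31 + g\right) \left(-18 + g\right) = \left(-18 + g\right) \left(31 + g\right)$)
$\frac{1}{u{\left(o \right)}} = \frac{1}{-558 + \left(\frac{10}{3}\right)^{2} + 13 \cdot \frac{10}{3}} = \frac{1}{-558 + \frac{100}{9} + \frac{130}{3}} = \frac{1}{- \frac{4532}{9}} = - \frac{9}{4532}$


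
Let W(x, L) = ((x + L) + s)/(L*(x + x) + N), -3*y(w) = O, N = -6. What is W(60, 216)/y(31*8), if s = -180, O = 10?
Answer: -24/21595 ≈ -0.0011114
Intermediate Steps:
y(w) = -10/3 (y(w) = -⅓*10 = -10/3)
W(x, L) = (-180 + L + x)/(-6 + 2*L*x) (W(x, L) = ((x + L) - 180)/(L*(x + x) - 6) = ((L + x) - 180)/(L*(2*x) - 6) = (-180 + L + x)/(2*L*x - 6) = (-180 + L + x)/(-6 + 2*L*x))
W(60, 216)/y(31*8) = ((-180 + 216 + 60)/(2*(-3 + 216*60)))/(-10/3) = ((½)*96/(-3 + 12960))*(-3/10) = ((½)*96/12957)*(-3/10) = ((½)*(1/12957)*96)*(-3/10) = (16/4319)*(-3/10) = -24/21595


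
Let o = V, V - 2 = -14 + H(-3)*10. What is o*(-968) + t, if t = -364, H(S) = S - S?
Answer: 11252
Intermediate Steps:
H(S) = 0
V = -12 (V = 2 + (-14 + 0*10) = 2 + (-14 + 0) = 2 - 14 = -12)
o = -12
o*(-968) + t = -12*(-968) - 364 = 11616 - 364 = 11252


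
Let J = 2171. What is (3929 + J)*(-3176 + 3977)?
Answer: 4886100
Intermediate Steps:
(3929 + J)*(-3176 + 3977) = (3929 + 2171)*(-3176 + 3977) = 6100*801 = 4886100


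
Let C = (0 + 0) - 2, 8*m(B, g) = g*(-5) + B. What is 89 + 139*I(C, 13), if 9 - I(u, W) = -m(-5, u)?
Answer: 11415/8 ≈ 1426.9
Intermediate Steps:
m(B, g) = -5*g/8 + B/8 (m(B, g) = (g*(-5) + B)/8 = (-5*g + B)/8 = (B - 5*g)/8 = -5*g/8 + B/8)
C = -2 (C = 0 - 2 = -2)
I(u, W) = 67/8 - 5*u/8 (I(u, W) = 9 - (-1)*(-5*u/8 + (⅛)*(-5)) = 9 - (-1)*(-5*u/8 - 5/8) = 9 - (-1)*(-5/8 - 5*u/8) = 9 - (5/8 + 5*u/8) = 9 + (-5/8 - 5*u/8) = 67/8 - 5*u/8)
89 + 139*I(C, 13) = 89 + 139*(67/8 - 5/8*(-2)) = 89 + 139*(67/8 + 5/4) = 89 + 139*(77/8) = 89 + 10703/8 = 11415/8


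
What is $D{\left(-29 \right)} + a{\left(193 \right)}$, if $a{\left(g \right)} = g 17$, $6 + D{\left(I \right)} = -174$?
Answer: $3101$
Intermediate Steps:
$D{\left(I \right)} = -180$ ($D{\left(I \right)} = -6 - 174 = -180$)
$a{\left(g \right)} = 17 g$
$D{\left(-29 \right)} + a{\left(193 \right)} = -180 + 17 \cdot 193 = -180 + 3281 = 3101$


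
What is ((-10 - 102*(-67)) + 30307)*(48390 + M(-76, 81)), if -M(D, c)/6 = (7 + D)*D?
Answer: 628479306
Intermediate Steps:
M(D, c) = -6*D*(7 + D) (M(D, c) = -6*(7 + D)*D = -6*D*(7 + D))
((-10 - 102*(-67)) + 30307)*(48390 + M(-76, 81)) = ((-10 - 102*(-67)) + 30307)*(48390 - 6*(-76)*(7 - 76)) = ((-10 + 6834) + 30307)*(48390 - 6*(-76)*(-69)) = (6824 + 30307)*(48390 - 31464) = 37131*16926 = 628479306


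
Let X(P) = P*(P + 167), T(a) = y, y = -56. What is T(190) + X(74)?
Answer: 17778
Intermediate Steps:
T(a) = -56
X(P) = P*(167 + P)
T(190) + X(74) = -56 + 74*(167 + 74) = -56 + 74*241 = -56 + 17834 = 17778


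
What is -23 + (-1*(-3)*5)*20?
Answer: 277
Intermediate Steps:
-23 + (-1*(-3)*5)*20 = -23 + (3*5)*20 = -23 + 15*20 = -23 + 300 = 277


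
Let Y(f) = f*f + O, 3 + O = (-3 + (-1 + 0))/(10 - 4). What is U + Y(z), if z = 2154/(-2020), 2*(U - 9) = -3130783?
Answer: -4790547806063/3060300 ≈ -1.5654e+6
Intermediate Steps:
U = -3130765/2 (U = 9 + (½)*(-3130783) = 9 - 3130783/2 = -3130765/2 ≈ -1.5654e+6)
O = -11/3 (O = -3 + (-3 + (-1 + 0))/(10 - 4) = -3 + (-3 - 1)/6 = -3 - 4*⅙ = -3 - ⅔ = -11/3 ≈ -3.6667)
z = -1077/1010 (z = 2154*(-1/2020) = -1077/1010 ≈ -1.0663)
Y(f) = -11/3 + f² (Y(f) = f*f - 11/3 = f² - 11/3 = -11/3 + f²)
U + Y(z) = -3130765/2 + (-11/3 + (-1077/1010)²) = -3130765/2 + (-11/3 + 1159929/1020100) = -3130765/2 - 7741313/3060300 = -4790547806063/3060300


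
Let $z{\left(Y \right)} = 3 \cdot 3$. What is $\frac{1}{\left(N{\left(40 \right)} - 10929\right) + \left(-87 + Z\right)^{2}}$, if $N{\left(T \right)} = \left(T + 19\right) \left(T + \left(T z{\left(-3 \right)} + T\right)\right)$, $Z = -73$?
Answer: $\frac{1}{40631} \approx 2.4612 \cdot 10^{-5}$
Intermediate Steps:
$z{\left(Y \right)} = 9$
$N{\left(T \right)} = 11 T \left(19 + T\right)$ ($N{\left(T \right)} = \left(T + 19\right) \left(T + \left(T 9 + T\right)\right) = \left(19 + T\right) \left(T + \left(9 T + T\right)\right) = \left(19 + T\right) \left(T + 10 T\right) = \left(19 + T\right) 11 T = 11 T \left(19 + T\right)$)
$\frac{1}{\left(N{\left(40 \right)} - 10929\right) + \left(-87 + Z\right)^{2}} = \frac{1}{\left(11 \cdot 40 \left(19 + 40\right) - 10929\right) + \left(-87 - 73\right)^{2}} = \frac{1}{\left(11 \cdot 40 \cdot 59 - 10929\right) + \left(-160\right)^{2}} = \frac{1}{\left(25960 - 10929\right) + 25600} = \frac{1}{15031 + 25600} = \frac{1}{40631}$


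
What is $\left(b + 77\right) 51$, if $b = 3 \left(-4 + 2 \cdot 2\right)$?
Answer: $3927$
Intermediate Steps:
$b = 0$ ($b = 3 \left(-4 + 4\right) = 3 \cdot 0 = 0$)
$\left(b + 77\right) 51 = \left(0 + 77\right) 51 = 77 \cdot 51 = 3927$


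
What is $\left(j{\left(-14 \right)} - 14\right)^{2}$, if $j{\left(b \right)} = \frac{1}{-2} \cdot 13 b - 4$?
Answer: $5329$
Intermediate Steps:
$j{\left(b \right)} = -4 - \frac{13 b}{2}$ ($j{\left(b \right)} = \left(- \frac{1}{2}\right) 13 b - 4 = - \frac{13 b}{2} - 4 = -4 - \frac{13 b}{2}$)
$\left(j{\left(-14 \right)} - 14\right)^{2} = \left(\left(-4 - -91\right) - 14\right)^{2} = \left(\left(-4 + 91\right) - 14\right)^{2} = \left(87 - 14\right)^{2} = 73^{2} = 5329$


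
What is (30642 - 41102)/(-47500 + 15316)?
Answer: 2615/8046 ≈ 0.32501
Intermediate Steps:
(30642 - 41102)/(-47500 + 15316) = -10460/(-32184) = -10460*(-1/32184) = 2615/8046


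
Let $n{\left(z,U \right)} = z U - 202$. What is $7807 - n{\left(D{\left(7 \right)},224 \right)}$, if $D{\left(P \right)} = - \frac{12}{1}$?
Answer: $10697$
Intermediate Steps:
$D{\left(P \right)} = -12$ ($D{\left(P \right)} = \left(-12\right) 1 = -12$)
$n{\left(z,U \right)} = -202 + U z$ ($n{\left(z,U \right)} = U z - 202 = -202 + U z$)
$7807 - n{\left(D{\left(7 \right)},224 \right)} = 7807 - \left(-202 + 224 \left(-12\right)\right) = 7807 - \left(-202 - 2688\right) = 7807 - -2890 = 7807 + 2890 = 10697$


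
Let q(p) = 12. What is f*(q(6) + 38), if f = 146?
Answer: 7300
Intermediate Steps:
f*(q(6) + 38) = 146*(12 + 38) = 146*50 = 7300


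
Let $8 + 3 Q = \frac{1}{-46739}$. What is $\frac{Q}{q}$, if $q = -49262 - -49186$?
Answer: $\frac{373913}{10656492} \approx 0.035088$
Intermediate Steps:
$q = -76$ ($q = -49262 + 49186 = -76$)
$Q = - \frac{373913}{140217}$ ($Q = - \frac{8}{3} + \frac{1}{3 \left(-46739\right)} = - \frac{8}{3} + \frac{1}{3} \left(- \frac{1}{46739}\right) = - \frac{8}{3} - \frac{1}{140217} = - \frac{373913}{140217} \approx -2.6667$)
$\frac{Q}{q} = - \frac{373913}{140217 \left(-76\right)} = \left(- \frac{373913}{140217}\right) \left(- \frac{1}{76}\right) = \frac{373913}{10656492}$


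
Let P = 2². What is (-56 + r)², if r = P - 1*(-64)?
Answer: 144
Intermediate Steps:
P = 4
r = 68 (r = 4 - 1*(-64) = 4 + 64 = 68)
(-56 + r)² = (-56 + 68)² = 12² = 144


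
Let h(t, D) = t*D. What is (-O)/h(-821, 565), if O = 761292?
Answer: 761292/463865 ≈ 1.6412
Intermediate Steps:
h(t, D) = D*t
(-O)/h(-821, 565) = (-1*761292)/((565*(-821))) = -761292/(-463865) = -761292*(-1/463865) = 761292/463865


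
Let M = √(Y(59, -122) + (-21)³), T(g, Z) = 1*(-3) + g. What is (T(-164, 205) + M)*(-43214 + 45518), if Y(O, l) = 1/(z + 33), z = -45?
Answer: -384768 + 384*I*√333399 ≈ -3.8477e+5 + 2.2172e+5*I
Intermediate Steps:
T(g, Z) = -3 + g
Y(O, l) = -1/12 (Y(O, l) = 1/(-45 + 33) = 1/(-12) = -1/12)
M = I*√333399/6 (M = √(-1/12 + (-21)³) = √(-1/12 - 9261) = √(-111133/12) = I*√333399/6 ≈ 96.234*I)
(T(-164, 205) + M)*(-43214 + 45518) = ((-3 - 164) + I*√333399/6)*(-43214 + 45518) = (-167 + I*√333399/6)*2304 = -384768 + 384*I*√333399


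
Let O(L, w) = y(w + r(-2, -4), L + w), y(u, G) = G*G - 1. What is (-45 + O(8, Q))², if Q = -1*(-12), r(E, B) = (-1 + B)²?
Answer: 125316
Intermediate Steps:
Q = 12
y(u, G) = -1 + G² (y(u, G) = G² - 1 = -1 + G²)
O(L, w) = -1 + (L + w)²
(-45 + O(8, Q))² = (-45 + (-1 + (8 + 12)²))² = (-45 + (-1 + 20²))² = (-45 + (-1 + 400))² = (-45 + 399)² = 354² = 125316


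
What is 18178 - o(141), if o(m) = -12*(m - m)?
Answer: 18178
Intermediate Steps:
o(m) = 0 (o(m) = -12*0 = 0)
18178 - o(141) = 18178 - 1*0 = 18178 + 0 = 18178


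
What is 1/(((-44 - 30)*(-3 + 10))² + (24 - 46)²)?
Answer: 1/268808 ≈ 3.7201e-6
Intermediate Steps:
1/(((-44 - 30)*(-3 + 10))² + (24 - 46)²) = 1/((-74*7)² + (-22)²) = 1/((-518)² + 484) = 1/(268324 + 484) = 1/268808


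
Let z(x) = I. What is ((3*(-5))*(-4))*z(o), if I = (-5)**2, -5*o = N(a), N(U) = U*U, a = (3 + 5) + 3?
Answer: 1500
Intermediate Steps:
a = 11 (a = 8 + 3 = 11)
N(U) = U**2
o = -121/5 (o = -1/5*11**2 = -1/5*121 = -121/5 ≈ -24.200)
I = 25
z(x) = 25
((3*(-5))*(-4))*z(o) = ((3*(-5))*(-4))*25 = -15*(-4)*25 = 60*25 = 1500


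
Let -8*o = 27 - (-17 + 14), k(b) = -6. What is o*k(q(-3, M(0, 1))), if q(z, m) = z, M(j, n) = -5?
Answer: 45/2 ≈ 22.500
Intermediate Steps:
o = -15/4 (o = -(27 - (-17 + 14))/8 = -(27 - 1*(-3))/8 = -(27 + 3)/8 = -⅛*30 = -15/4 ≈ -3.7500)
o*k(q(-3, M(0, 1))) = -15/4*(-6) = 45/2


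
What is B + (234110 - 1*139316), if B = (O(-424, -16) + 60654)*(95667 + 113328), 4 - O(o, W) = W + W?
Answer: 12684001344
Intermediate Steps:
O(o, W) = 4 - 2*W (O(o, W) = 4 - (W + W) = 4 - 2*W)
B = 12683906550 (B = ((4 - 2*(-16)) + 60654)*(95667 + 113328) = ((4 + 32) + 60654)*208995 = (36 + 60654)*208995 = 60690*208995 = 12683906550)
B + (234110 - 1*139316) = 12683906550 + (234110 - 1*139316) = 12683906550 + (234110 - 139316) = 12683906550 + 94794 = 12684001344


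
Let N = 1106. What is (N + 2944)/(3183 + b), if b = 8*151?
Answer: 4050/4391 ≈ 0.92234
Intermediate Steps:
b = 1208
(N + 2944)/(3183 + b) = (1106 + 2944)/(3183 + 1208) = 4050/4391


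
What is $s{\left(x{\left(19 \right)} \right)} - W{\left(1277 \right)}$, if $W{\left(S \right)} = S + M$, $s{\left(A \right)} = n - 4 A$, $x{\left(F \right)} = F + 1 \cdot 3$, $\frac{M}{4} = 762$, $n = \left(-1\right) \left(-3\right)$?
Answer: $-4410$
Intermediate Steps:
$n = 3$
$M = 3048$ ($M = 4 \cdot 762 = 3048$)
$x{\left(F \right)} = 3 + F$ ($x{\left(F \right)} = F + 3 = 3 + F$)
$s{\left(A \right)} = 3 - 4 A$
$W{\left(S \right)} = 3048 + S$ ($W{\left(S \right)} = S + 3048 = 3048 + S$)
$s{\left(x{\left(19 \right)} \right)} - W{\left(1277 \right)} = \left(3 - 4 \left(3 + 19\right)\right) - \left(3048 + 1277\right) = \left(3 - 88\right) - 4325 = -85 - 4325 = -4410$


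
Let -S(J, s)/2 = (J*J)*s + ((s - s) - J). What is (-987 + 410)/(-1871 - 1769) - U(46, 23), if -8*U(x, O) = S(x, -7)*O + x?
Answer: 310999447/3640 ≈ 85439.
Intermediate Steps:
S(J, s) = 2*J - 2*s*J² (S(J, s) = -2*((J*J)*s + ((s - s) - J)) = -2*(J²*s + (0 - J)) = -2*(s*J² - J) = -2*(-J + s*J²) = 2*J - 2*s*J²)
U(x, O) = -x/8 - O*x*(1 + 7*x)/4 (U(x, O) = -((2*x*(1 - 1*x*(-7)))*O + x)/8 = -((2*x*(1 + 7*x))*O + x)/8 = -(2*O*x*(1 + 7*x) + x)/8 = -(x + 2*O*x*(1 + 7*x))/8 = -x/8 - O*x*(1 + 7*x)/4)
(-987 + 410)/(-1871 - 1769) - U(46, 23) = (-987 + 410)/(-1871 - 1769) - 46*(-1 + 2*23*(-1 - 7*46))/8 = -577/(-3640) - 46*(-1 + 2*23*(-1 - 322))/8 = -577*(-1/3640) - 46*(-1 + 2*23*(-323))/8 = 577/3640 - 46*(-1 - 14858)/8 = 577/3640 - 46*(-14859)/8 = 577/3640 - 1*(-341757/4) = 577/3640 + 341757/4 = 310999447/3640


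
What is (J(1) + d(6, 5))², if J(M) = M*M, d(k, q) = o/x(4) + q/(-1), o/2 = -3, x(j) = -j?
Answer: 25/4 ≈ 6.2500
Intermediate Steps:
o = -6 (o = 2*(-3) = -6)
d(k, q) = 3/2 - q (d(k, q) = -6/((-1*4)) + q/(-1) = -6/(-4) + q*(-1) = -6*(-¼) - q = 3/2 - q)
J(M) = M²
(J(1) + d(6, 5))² = (1² + (3/2 - 1*5))² = (1 + (3/2 - 5))² = (1 - 7/2)² = (-5/2)² = 25/4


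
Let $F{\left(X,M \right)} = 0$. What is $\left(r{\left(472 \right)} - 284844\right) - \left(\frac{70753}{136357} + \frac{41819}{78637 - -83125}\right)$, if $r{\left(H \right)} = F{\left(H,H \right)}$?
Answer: $- \frac{6282929790708865}{22057381034} \approx -2.8485 \cdot 10^{5}$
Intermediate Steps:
$r{\left(H \right)} = 0$
$\left(r{\left(472 \right)} - 284844\right) - \left(\frac{70753}{136357} + \frac{41819}{78637 - -83125}\right) = \left(0 - 284844\right) - \left(\frac{70753}{136357} + \frac{41819}{78637 - -83125}\right) = -284844 - \left(\frac{70753}{136357} + \frac{41819}{78637 + 83125}\right) = -284844 - \left(\frac{70753}{136357} + \frac{41819}{161762}\right) = -284844 - \frac{17147460169}{22057381034} = - \frac{6282929790708865}{22057381034}$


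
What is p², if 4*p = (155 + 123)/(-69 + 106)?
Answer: 19321/5476 ≈ 3.5283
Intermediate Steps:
p = 139/74 (p = ((155 + 123)/(-69 + 106))/4 = (278/37)/4 = (278*(1/37))/4 = (¼)*(278/37) = 139/74 ≈ 1.8784)
p² = (139/74)² = 19321/5476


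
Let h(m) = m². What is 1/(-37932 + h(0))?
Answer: -1/37932 ≈ -2.6363e-5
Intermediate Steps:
1/(-37932 + h(0)) = 1/(-37932 + 0²) = 1/(-37932 + 0) = 1/(-37932) = -1/37932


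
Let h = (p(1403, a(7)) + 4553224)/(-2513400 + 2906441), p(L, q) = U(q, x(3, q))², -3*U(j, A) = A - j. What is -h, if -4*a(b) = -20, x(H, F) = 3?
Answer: -40979020/3537369 ≈ -11.585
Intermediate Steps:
a(b) = 5 (a(b) = -¼*(-20) = 5)
U(j, A) = -A/3 + j/3 (U(j, A) = -(A - j)/3 = -A/3 + j/3)
p(L, q) = (-1 + q/3)² (p(L, q) = (-⅓*3 + q/3)² = (-1 + q/3)²)
h = 40979020/3537369 (h = ((-3 + 5)²/9 + 4553224)/(-2513400 + 2906441) = ((⅑)*2² + 4553224)/393041 = ((⅑)*4 + 4553224)*(1/393041) = (4/9 + 4553224)*(1/393041) = (40979020/9)*(1/393041) = 40979020/3537369 ≈ 11.585)
-h = -1*40979020/3537369 = -40979020/3537369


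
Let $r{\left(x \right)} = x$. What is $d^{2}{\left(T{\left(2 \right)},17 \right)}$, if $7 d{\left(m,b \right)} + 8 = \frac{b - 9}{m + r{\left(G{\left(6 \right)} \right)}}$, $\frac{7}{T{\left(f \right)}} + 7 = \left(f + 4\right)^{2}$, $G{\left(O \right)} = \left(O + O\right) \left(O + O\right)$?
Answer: $\frac{1104365824}{857376961} \approx 1.2881$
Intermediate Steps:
$G{\left(O \right)} = 4 O^{2}$ ($G{\left(O \right)} = 2 O 2 O = 4 O^{2}$)
$T{\left(f \right)} = \frac{7}{-7 + \left(4 + f\right)^{2}}$ ($T{\left(f \right)} = \frac{7}{-7 + \left(f + 4\right)^{2}} = \frac{7}{-7 + \left(4 + f\right)^{2}}$)
$d{\left(m,b \right)} = - \frac{8}{7} + \frac{-9 + b}{7 \left(144 + m\right)}$ ($d{\left(m,b \right)} = - \frac{8}{7} + \frac{\left(b - 9\right) \frac{1}{m + 4 \cdot 6^{2}}}{7} = - \frac{8}{7} + \frac{\left(-9 + b\right) \frac{1}{m + 4 \cdot 36}}{7} = - \frac{8}{7} + \frac{\left(-9 + b\right) \frac{1}{m + 144}}{7} = - \frac{8}{7} + \frac{\left(-9 + b\right) \frac{1}{144 + m}}{7} = - \frac{8}{7} + \frac{\frac{1}{144 + m} \left(-9 + b\right)}{7} = - \frac{8}{7} + \frac{-9 + b}{7 \left(144 + m\right)}$)
$d^{2}{\left(T{\left(2 \right)},17 \right)} = \left(\frac{-1161 + 17 - 8 \frac{7}{-7 + \left(4 + 2\right)^{2}}}{7 \left(144 + \frac{7}{-7 + \left(4 + 2\right)^{2}}\right)}\right)^{2} = \left(\frac{-1161 + 17 - 8 \frac{7}{-7 + 6^{2}}}{7 \left(144 + \frac{7}{-7 + 6^{2}}\right)}\right)^{2} = \left(\frac{-1161 + 17 - 8 \frac{7}{-7 + 36}}{7 \left(144 + \frac{7}{-7 + 36}\right)}\right)^{2} = \left(\frac{-1161 + 17 - 8 \cdot \frac{7}{29}}{7 \left(144 + \frac{7}{29}\right)}\right)^{2} = \left(\frac{-1161 + 17 - 8 \cdot 7 \cdot \frac{1}{29}}{7 \left(144 + 7 \cdot \frac{1}{29}\right)}\right)^{2} = \left(\frac{-1161 + 17 - \frac{56}{29}}{7 \left(144 + \frac{7}{29}\right)}\right)^{2} = \left(\frac{-1161 + 17 - \frac{56}{29}}{7 \cdot \frac{4183}{29}}\right)^{2} = \left(\frac{1}{7} \cdot \frac{29}{4183} \left(- \frac{33232}{29}\right)\right)^{2} = \left(- \frac{33232}{29281}\right)^{2} = \frac{1104365824}{857376961}$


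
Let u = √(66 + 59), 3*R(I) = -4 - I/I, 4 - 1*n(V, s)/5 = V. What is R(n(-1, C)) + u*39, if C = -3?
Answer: -5/3 + 195*√5 ≈ 434.37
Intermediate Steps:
n(V, s) = 20 - 5*V
R(I) = -5/3 (R(I) = (-4 - I/I)/3 = (-4 - 1*1)/3 = (-4 - 1)/3 = (⅓)*(-5) = -5/3)
u = 5*√5 (u = √125 = 5*√5 ≈ 11.180)
R(n(-1, C)) + u*39 = -5/3 + (5*√5)*39 = -5/3 + 195*√5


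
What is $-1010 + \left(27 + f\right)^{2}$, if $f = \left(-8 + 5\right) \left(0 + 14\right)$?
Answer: $-785$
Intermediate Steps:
$f = -42$ ($f = \left(-3\right) 14 = -42$)
$-1010 + \left(27 + f\right)^{2} = -1010 + \left(27 - 42\right)^{2} = -1010 + \left(-15\right)^{2} = -1010 + 225 = -785$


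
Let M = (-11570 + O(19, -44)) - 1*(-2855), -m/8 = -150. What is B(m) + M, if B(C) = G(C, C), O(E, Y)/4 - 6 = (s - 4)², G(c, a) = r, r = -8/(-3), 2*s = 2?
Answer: -25957/3 ≈ -8652.3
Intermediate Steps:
s = 1 (s = (½)*2 = 1)
r = 8/3 (r = -8*(-⅓) = 8/3 ≈ 2.6667)
m = 1200 (m = -8*(-150) = 1200)
G(c, a) = 8/3
O(E, Y) = 60 (O(E, Y) = 24 + 4*(1 - 4)² = 24 + 4*(-3)² = 24 + 4*9 = 24 + 36 = 60)
B(C) = 8/3
M = -8655 (M = (-11570 + 60) - 1*(-2855) = -11510 + 2855 = -8655)
B(m) + M = 8/3 - 8655 = -25957/3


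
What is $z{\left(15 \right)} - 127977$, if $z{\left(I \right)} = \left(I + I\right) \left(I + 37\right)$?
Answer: $-126417$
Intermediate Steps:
$z{\left(I \right)} = 2 I \left(37 + I\right)$
$z{\left(15 \right)} - 127977 = 2 \cdot 15 \left(37 + 15\right) - 127977 = 2 \cdot 15 \cdot 52 - 127977 = 1560 - 127977 = -126417$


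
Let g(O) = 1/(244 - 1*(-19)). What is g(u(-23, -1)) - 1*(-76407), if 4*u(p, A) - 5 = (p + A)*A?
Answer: 20095042/263 ≈ 76407.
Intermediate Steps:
u(p, A) = 5/4 + A*(A + p)/4 (u(p, A) = 5/4 + ((p + A)*A)/4 = 5/4 + ((A + p)*A)/4 = 5/4 + (A*(A + p))/4 = 5/4 + A*(A + p)/4)
g(O) = 1/263 (g(O) = 1/(244 + 19) = 1/263)
g(u(-23, -1)) - 1*(-76407) = 1/263 - 1*(-76407) = 1/263 + 76407 = 20095042/263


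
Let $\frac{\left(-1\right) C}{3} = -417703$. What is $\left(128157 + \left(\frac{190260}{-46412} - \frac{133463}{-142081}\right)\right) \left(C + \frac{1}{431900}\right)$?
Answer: $\frac{4573724126594040003055291}{28480623503668} \approx 1.6059 \cdot 10^{11}$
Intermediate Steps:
$C = 1253109$ ($C = \left(-3\right) \left(-417703\right) = 1253109$)
$\left(128157 + \left(\frac{190260}{-46412} - \frac{133463}{-142081}\right)\right) \left(C + \frac{1}{431900}\right) = \left(128157 + \left(\frac{190260}{-46412} - \frac{133463}{-142081}\right)\right) \left(1253109 + \frac{1}{431900}\right) = \left(128157 + \left(190260 \left(- \frac{1}{46412}\right) - - \frac{133463}{142081}\right)\right) \left(1253109 + \frac{1}{431900}\right) = \left(128157 + \left(- \frac{47565}{11603} + \frac{133463}{142081}\right)\right) \frac{541217777101}{431900} = \left(128157 - \frac{5209511576}{1648565843}\right) \frac{541217777101}{431900} = \frac{211270043229775}{1648565843} \cdot \frac{541217777101}{431900} = \frac{4573724126594040003055291}{28480623503668}$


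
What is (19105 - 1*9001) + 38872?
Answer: 48976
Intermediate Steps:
(19105 - 1*9001) + 38872 = (19105 - 9001) + 38872 = 10104 + 38872 = 48976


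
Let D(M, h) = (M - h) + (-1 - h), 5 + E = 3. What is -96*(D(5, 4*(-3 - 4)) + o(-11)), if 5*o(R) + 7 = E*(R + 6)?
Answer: -29088/5 ≈ -5817.6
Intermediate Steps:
E = -2 (E = -5 + 3 = -2)
o(R) = -19/5 - 2*R/5 (o(R) = -7/5 + (-2*(R + 6))/5 = -7/5 + (-2*(6 + R))/5 = -7/5 + (-12 - 2*R)/5 = -7/5 + (-12/5 - 2*R/5) = -19/5 - 2*R/5)
D(M, h) = -1 + M - 2*h
-96*(D(5, 4*(-3 - 4)) + o(-11)) = -96*((-1 + 5 - 8*(-3 - 4)) + (-19/5 - ⅖*(-11))) = -96*((-1 + 5 - 8*(-7)) + (-19/5 + 22/5)) = -96*((-1 + 5 - 2*(-28)) + ⅗) = -96*((-1 + 5 + 56) + ⅗) = -96*(60 + ⅗) = -96*303/5 = -29088/5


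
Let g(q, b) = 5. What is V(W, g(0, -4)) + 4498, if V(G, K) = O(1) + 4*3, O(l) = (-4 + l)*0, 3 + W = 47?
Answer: 4510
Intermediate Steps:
W = 44 (W = -3 + 47 = 44)
O(l) = 0
V(G, K) = 12 (V(G, K) = 0 + 4*3 = 0 + 12 = 12)
V(W, g(0, -4)) + 4498 = 12 + 4498 = 4510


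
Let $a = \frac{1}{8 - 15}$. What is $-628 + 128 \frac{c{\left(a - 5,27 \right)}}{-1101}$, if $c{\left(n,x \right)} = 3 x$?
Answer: $- \frac{233932}{367} \approx -637.42$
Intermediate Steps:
$a = - \frac{1}{7}$ ($a = \frac{1}{-7} = - \frac{1}{7} \approx -0.14286$)
$-628 + 128 \frac{c{\left(a - 5,27 \right)}}{-1101} = -628 + 128 \frac{3 \cdot 27}{-1101} = -628 + 128 \cdot 81 \left(- \frac{1}{1101}\right) = -628 + 128 \left(- \frac{27}{367}\right) = -628 - \frac{3456}{367} = - \frac{233932}{367}$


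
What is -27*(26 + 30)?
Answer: -1512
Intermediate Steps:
-27*(26 + 30) = -27*56 = -1512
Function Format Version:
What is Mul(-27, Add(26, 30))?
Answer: -1512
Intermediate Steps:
Mul(-27, Add(26, 30)) = Mul(-27, 56) = -1512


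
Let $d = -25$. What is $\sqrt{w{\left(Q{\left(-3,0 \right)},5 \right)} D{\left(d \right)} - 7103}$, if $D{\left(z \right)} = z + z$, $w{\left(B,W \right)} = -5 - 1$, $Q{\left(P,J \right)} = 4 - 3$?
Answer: $i \sqrt{6803} \approx 82.48 i$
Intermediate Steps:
$Q{\left(P,J \right)} = 1$ ($Q{\left(P,J \right)} = 4 - 3 = 1$)
$w{\left(B,W \right)} = -6$ ($w{\left(B,W \right)} = -5 - 1 = -6$)
$D{\left(z \right)} = 2 z$
$\sqrt{w{\left(Q{\left(-3,0 \right)},5 \right)} D{\left(d \right)} - 7103} = \sqrt{- 6 \cdot 2 \left(-25\right) - 7103} = \sqrt{\left(-6\right) \left(-50\right) - 7103} = \sqrt{300 - 7103} = \sqrt{-6803} = i \sqrt{6803}$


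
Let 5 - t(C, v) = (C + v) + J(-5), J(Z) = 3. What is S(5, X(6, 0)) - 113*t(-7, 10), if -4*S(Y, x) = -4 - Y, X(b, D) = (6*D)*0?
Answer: 461/4 ≈ 115.25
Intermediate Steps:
X(b, D) = 0
S(Y, x) = 1 + Y/4 (S(Y, x) = -(-4 - Y)/4 = 1 + Y/4)
t(C, v) = 2 - C - v (t(C, v) = 5 - ((C + v) + 3) = 5 - (3 + C + v) = 5 + (-3 - C - v) = 2 - C - v)
S(5, X(6, 0)) - 113*t(-7, 10) = (1 + (¼)*5) - 113*(2 - 1*(-7) - 1*10) = (1 + 5/4) - 113*(2 + 7 - 10) = 9/4 - 113*(-1) = 9/4 + 113 = 461/4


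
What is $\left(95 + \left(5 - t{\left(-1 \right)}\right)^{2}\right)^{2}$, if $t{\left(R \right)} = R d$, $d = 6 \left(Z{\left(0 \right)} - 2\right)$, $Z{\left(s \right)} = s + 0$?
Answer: $20736$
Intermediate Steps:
$Z{\left(s \right)} = s$
$d = -12$ ($d = 6 \left(0 - 2\right) = 6 \left(-2\right) = -12$)
$t{\left(R \right)} = - 12 R$ ($t{\left(R \right)} = R \left(-12\right) = - 12 R$)
$\left(95 + \left(5 - t{\left(-1 \right)}\right)^{2}\right)^{2} = \left(95 + \left(5 - \left(-12\right) \left(-1\right)\right)^{2}\right)^{2} = \left(95 + \left(5 - 12\right)^{2}\right)^{2} = \left(95 + \left(-7\right)^{2}\right)^{2} = \left(95 + 49\right)^{2} = 144^{2} = 20736$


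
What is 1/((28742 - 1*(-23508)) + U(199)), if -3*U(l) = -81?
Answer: 1/52277 ≈ 1.9129e-5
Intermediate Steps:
U(l) = 27 (U(l) = -⅓*(-81) = 27)
1/((28742 - 1*(-23508)) + U(199)) = 1/((28742 - 1*(-23508)) + 27) = 1/((28742 + 23508) + 27) = 1/(52250 + 27) = 1/52277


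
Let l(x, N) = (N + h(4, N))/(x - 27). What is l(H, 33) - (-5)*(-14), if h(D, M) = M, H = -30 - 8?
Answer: -4616/65 ≈ -71.015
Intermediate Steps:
H = -38
l(x, N) = 2*N/(-27 + x) (l(x, N) = (N + N)/(x - 27) = (2*N)/(-27 + x) = 2*N/(-27 + x))
l(H, 33) - (-5)*(-14) = 2*33/(-27 - 38) - (-5)*(-14) = 2*33/(-65) - 1*70 = 2*33*(-1/65) - 70 = -66/65 - 70 = -4616/65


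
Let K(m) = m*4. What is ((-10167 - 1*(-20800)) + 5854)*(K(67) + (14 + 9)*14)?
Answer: 9727330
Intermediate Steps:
K(m) = 4*m
((-10167 - 1*(-20800)) + 5854)*(K(67) + (14 + 9)*14) = ((-10167 - 1*(-20800)) + 5854)*(4*67 + (14 + 9)*14) = ((-10167 + 20800) + 5854)*(268 + 23*14) = (10633 + 5854)*(268 + 322) = 16487*590 = 9727330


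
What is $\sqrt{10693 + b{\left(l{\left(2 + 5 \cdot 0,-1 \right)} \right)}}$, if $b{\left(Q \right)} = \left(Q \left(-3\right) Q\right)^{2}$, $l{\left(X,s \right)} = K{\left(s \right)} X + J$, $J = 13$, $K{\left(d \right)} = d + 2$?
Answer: $\sqrt{466318} \approx 682.88$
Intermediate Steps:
$K{\left(d \right)} = 2 + d$
$l{\left(X,s \right)} = 13 + X \left(2 + s\right)$ ($l{\left(X,s \right)} = \left(2 + s\right) X + 13 = X \left(2 + s\right) + 13 = 13 + X \left(2 + s\right)$)
$b{\left(Q \right)} = 9 Q^{4}$ ($b{\left(Q \right)} = \left(- 3 Q Q\right)^{2} = \left(- 3 Q^{2}\right)^{2} = 9 Q^{4}$)
$\sqrt{10693 + b{\left(l{\left(2 + 5 \cdot 0,-1 \right)} \right)}} = \sqrt{10693 + 9 \left(13 + \left(2 + 5 \cdot 0\right) \left(2 - 1\right)\right)^{4}} = \sqrt{10693 + 9 \left(13 + \left(2 + 0\right) 1\right)^{4}} = \sqrt{10693 + 9 \left(13 + 2 \cdot 1\right)^{4}} = \sqrt{10693 + 9 \left(13 + 2\right)^{4}} = \sqrt{10693 + 9 \cdot 15^{4}} = \sqrt{10693 + 9 \cdot 50625} = \sqrt{10693 + 455625} = \sqrt{466318}$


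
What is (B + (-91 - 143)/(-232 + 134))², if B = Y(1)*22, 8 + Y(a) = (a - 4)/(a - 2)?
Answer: 27804529/2401 ≈ 11580.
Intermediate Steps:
Y(a) = -8 + (-4 + a)/(-2 + a) (Y(a) = -8 + (a - 4)/(a - 2) = -8 + (-4 + a)/(-2 + a))
B = -110 (B = ((12 - 7*1)/(-2 + 1))*22 = ((12 - 7)/(-1))*22 = -1*5*22 = -5*22 = -110)
(B + (-91 - 143)/(-232 + 134))² = (-110 + (-91 - 143)/(-232 + 134))² = (-110 - 234/(-98))² = (-110 - 234*(-1/98))² = (-110 + 117/49)² = (-5273/49)² = 27804529/2401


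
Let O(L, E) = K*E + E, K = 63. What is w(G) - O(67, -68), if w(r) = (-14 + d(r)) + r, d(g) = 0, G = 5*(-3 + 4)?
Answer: 4343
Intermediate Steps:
G = 5 (G = 5*1 = 5)
O(L, E) = 64*E (O(L, E) = 63*E + E = 64*E)
w(r) = -14 + r (w(r) = (-14 + 0) + r = -14 + r)
w(G) - O(67, -68) = (-14 + 5) - 64*(-68) = -9 - 1*(-4352) = -9 + 4352 = 4343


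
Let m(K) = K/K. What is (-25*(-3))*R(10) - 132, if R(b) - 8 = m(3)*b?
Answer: 1218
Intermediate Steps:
m(K) = 1
R(b) = 8 + b (R(b) = 8 + 1*b = 8 + b)
(-25*(-3))*R(10) - 132 = (-25*(-3))*(8 + 10) - 132 = 75*18 - 132 = 1350 - 132 = 1218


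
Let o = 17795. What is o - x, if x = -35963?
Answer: 53758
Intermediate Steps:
o - x = 17795 - 1*(-35963) = 17795 + 35963 = 53758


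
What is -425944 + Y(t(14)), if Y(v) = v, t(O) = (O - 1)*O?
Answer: -425762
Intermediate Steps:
t(O) = O*(-1 + O) (t(O) = (-1 + O)*O = O*(-1 + O))
-425944 + Y(t(14)) = -425944 + 14*(-1 + 14) = -425944 + 14*13 = -425944 + 182 = -425762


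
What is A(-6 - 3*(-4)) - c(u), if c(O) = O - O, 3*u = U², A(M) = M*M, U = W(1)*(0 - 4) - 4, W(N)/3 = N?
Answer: 36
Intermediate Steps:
W(N) = 3*N
U = -16 (U = (3*1)*(0 - 4) - 4 = 3*(-4) - 4 = -12 - 4 = -16)
A(M) = M²
u = 256/3 (u = (⅓)*(-16)² = (⅓)*256 = 256/3 ≈ 85.333)
c(O) = 0
A(-6 - 3*(-4)) - c(u) = (-6 - 3*(-4))² - 1*0 = (-6 + 12)² + 0 = 6² + 0 = 36 + 0 = 36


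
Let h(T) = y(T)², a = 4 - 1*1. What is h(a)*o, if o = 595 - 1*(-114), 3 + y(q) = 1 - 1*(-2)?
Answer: 0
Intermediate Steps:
a = 3 (a = 4 - 1 = 3)
y(q) = 0 (y(q) = -3 + (1 - 1*(-2)) = -3 + (1 + 2) = -3 + 3 = 0)
h(T) = 0 (h(T) = 0² = 0)
o = 709 (o = 595 + 114 = 709)
h(a)*o = 0*709 = 0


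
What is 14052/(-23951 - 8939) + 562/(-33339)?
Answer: -243481904/548259855 ≈ -0.44410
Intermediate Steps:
14052/(-23951 - 8939) + 562/(-33339) = 14052/(-32890) + 562*(-1/33339) = 14052*(-1/32890) - 562/33339 = -7026/16445 - 562/33339 = -243481904/548259855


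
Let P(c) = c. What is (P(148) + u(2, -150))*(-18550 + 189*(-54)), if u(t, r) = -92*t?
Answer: 1035216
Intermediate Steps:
(P(148) + u(2, -150))*(-18550 + 189*(-54)) = (148 - 92*2)*(-18550 + 189*(-54)) = (148 - 184)*(-18550 - 10206) = -36*(-28756) = 1035216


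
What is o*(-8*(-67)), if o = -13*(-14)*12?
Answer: 1170624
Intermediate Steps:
o = 2184 (o = 182*12 = 2184)
o*(-8*(-67)) = 2184*(-8*(-67)) = 2184*536 = 1170624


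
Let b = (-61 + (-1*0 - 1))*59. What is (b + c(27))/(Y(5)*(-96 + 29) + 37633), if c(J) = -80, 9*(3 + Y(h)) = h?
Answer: -33642/340171 ≈ -0.098897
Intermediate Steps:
Y(h) = -3 + h/9
b = -3658 (b = (-61 + (0 - 1))*59 = (-61 - 1)*59 = -62*59 = -3658)
(b + c(27))/(Y(5)*(-96 + 29) + 37633) = (-3658 - 80)/((-3 + (1/9)*5)*(-96 + 29) + 37633) = -3738/((-3 + 5/9)*(-67) + 37633) = -3738/(-22/9*(-67) + 37633) = -3738/(1474/9 + 37633) = -3738/340171/9 = -3738*9/340171 = -33642/340171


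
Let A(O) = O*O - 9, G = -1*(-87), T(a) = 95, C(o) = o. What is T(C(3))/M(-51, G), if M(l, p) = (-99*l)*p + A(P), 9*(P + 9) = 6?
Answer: 855/3953911 ≈ 0.00021624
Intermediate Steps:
P = -25/3 (P = -9 + (1/9)*6 = -9 + 2/3 = -25/3 ≈ -8.3333)
G = 87
A(O) = -9 + O**2 (A(O) = O**2 - 9 = -9 + O**2)
M(l, p) = 544/9 - 99*l*p (M(l, p) = (-99*l)*p + (-9 + (-25/3)**2) = -99*l*p + (-9 + 625/9) = -99*l*p + 544/9 = 544/9 - 99*l*p)
T(C(3))/M(-51, G) = 95/(544/9 - 99*(-51)*87) = 95/(544/9 + 439263) = 95/(3953911/9) = 95*(9/3953911) = 855/3953911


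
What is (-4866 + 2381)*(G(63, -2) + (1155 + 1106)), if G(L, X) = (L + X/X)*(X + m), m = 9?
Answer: -6731865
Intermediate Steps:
G(L, X) = (1 + L)*(9 + X) (G(L, X) = (L + X/X)*(X + 9) = (L + 1)*(9 + X) = (1 + L)*(9 + X))
(-4866 + 2381)*(G(63, -2) + (1155 + 1106)) = (-4866 + 2381)*((9 - 2 + 9*63 + 63*(-2)) + (1155 + 1106)) = -2485*((9 - 2 + 567 - 126) + 2261) = -2485*(448 + 2261) = -2485*2709 = -6731865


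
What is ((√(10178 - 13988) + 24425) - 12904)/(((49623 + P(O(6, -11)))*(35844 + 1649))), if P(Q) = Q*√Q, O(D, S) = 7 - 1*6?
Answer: 11521/1860552632 + I*√3810/1860552632 ≈ 6.1922e-6 + 3.3176e-8*I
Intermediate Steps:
O(D, S) = 1 (O(D, S) = 7 - 6 = 1)
P(Q) = Q^(3/2)
((√(10178 - 13988) + 24425) - 12904)/(((49623 + P(O(6, -11)))*(35844 + 1649))) = ((√(10178 - 13988) + 24425) - 12904)/(((49623 + 1^(3/2))*(35844 + 1649))) = ((√(-3810) + 24425) - 12904)/(((49623 + 1)*37493)) = ((I*√3810 + 24425) - 12904)/((49624*37493)) = ((24425 + I*√3810) - 12904)/1860552632 = (11521 + I*√3810)*(1/1860552632) = 11521/1860552632 + I*√3810/1860552632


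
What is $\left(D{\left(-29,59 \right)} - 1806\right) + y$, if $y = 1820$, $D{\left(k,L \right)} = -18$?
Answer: $-4$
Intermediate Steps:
$\left(D{\left(-29,59 \right)} - 1806\right) + y = \left(-18 - 1806\right) + 1820 = -1824 + 1820 = -4$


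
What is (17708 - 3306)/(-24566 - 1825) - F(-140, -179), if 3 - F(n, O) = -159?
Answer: -225776/1389 ≈ -162.55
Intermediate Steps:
F(n, O) = 162 (F(n, O) = 3 - 1*(-159) = 3 + 159 = 162)
(17708 - 3306)/(-24566 - 1825) - F(-140, -179) = (17708 - 3306)/(-24566 - 1825) - 1*162 = 14402/(-26391) - 162 = 14402*(-1/26391) - 162 = -758/1389 - 162 = -225776/1389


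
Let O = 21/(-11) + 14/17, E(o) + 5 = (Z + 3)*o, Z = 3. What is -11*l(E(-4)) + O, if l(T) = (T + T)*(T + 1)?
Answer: -3340771/187 ≈ -17865.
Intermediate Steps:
E(o) = -5 + 6*o (E(o) = -5 + (3 + 3)*o = -5 + 6*o)
l(T) = 2*T*(1 + T) (l(T) = (2*T)*(1 + T) = 2*T*(1 + T))
O = -203/187 (O = 21*(-1/11) + 14*(1/17) = -21/11 + 14/17 = -203/187 ≈ -1.0856)
-11*l(E(-4)) + O = -22*(-5 + 6*(-4))*(1 + (-5 + 6*(-4))) - 203/187 = -22*(-5 - 24)*(1 + (-5 - 24)) - 203/187 = -22*(-29)*(1 - 29) - 203/187 = -22*(-29)*(-28) - 203/187 = -11*1624 - 203/187 = -17864 - 203/187 = -3340771/187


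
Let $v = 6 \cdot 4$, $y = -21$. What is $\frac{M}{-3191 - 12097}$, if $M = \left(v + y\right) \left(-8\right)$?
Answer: $\frac{1}{637} \approx 0.0015699$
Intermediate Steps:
$v = 24$
$M = -24$ ($M = \left(24 - 21\right) \left(-8\right) = 3 \left(-8\right) = -24$)
$\frac{M}{-3191 - 12097} = \frac{1}{-3191 - 12097} \left(-24\right) = \frac{1}{-15288} \left(-24\right) = \left(- \frac{1}{15288}\right) \left(-24\right) = \frac{1}{637}$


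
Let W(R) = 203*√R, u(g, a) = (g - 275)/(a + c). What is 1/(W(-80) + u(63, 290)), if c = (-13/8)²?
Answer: -15882192/72275537246509 - 71207414523*I*√5/289102148986036 ≈ -2.1975e-7 - 0.00055076*I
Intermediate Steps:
c = 169/64 (c = (-13*⅛)² = (-13/8)² = 169/64 ≈ 2.6406)
u(g, a) = (-275 + g)/(169/64 + a) (u(g, a) = (g - 275)/(a + 169/64) = (-275 + g)/(169/64 + a))
1/(W(-80) + u(63, 290)) = 1/(203*√(-80) + 64*(-275 + 63)/(169 + 64*290)) = 1/(203*(4*I*√5) + 64*(-212)/(169 + 18560)) = 1/(812*I*√5 + 64*(-212)/18729) = 1/(812*I*√5 + 64*(1/18729)*(-212)) = 1/(812*I*√5 - 13568/18729) = 1/(-13568/18729 + 812*I*√5)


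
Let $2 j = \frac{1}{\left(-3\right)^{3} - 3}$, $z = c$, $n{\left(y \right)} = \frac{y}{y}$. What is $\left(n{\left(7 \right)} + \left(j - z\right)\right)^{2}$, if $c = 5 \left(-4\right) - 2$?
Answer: $\frac{1901641}{3600} \approx 528.23$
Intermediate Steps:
$c = -22$ ($c = -20 - 2 = -22$)
$n{\left(y \right)} = 1$
$z = -22$
$j = - \frac{1}{60}$ ($j = \frac{1}{2 \left(\left(-3\right)^{3} - 3\right)} = \frac{1}{2 \left(-27 - 3\right)} = \frac{1}{2 \left(-30\right)} = \frac{1}{2} \left(- \frac{1}{30}\right) = - \frac{1}{60} \approx -0.016667$)
$\left(n{\left(7 \right)} + \left(j - z\right)\right)^{2} = \left(1 - - \frac{1319}{60}\right)^{2} = \left(1 + \left(- \frac{1}{60} + 22\right)\right)^{2} = \left(1 + \frac{1319}{60}\right)^{2} = \left(\frac{1379}{60}\right)^{2} = \frac{1901641}{3600}$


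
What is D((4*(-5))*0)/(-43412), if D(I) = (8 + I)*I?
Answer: 0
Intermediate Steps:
D(I) = I*(8 + I)
D((4*(-5))*0)/(-43412) = (((4*(-5))*0)*(8 + (4*(-5))*0))/(-43412) = ((-20*0)*(8 - 20*0))*(-1/43412) = (0*(8 + 0))*(-1/43412) = (0*8)*(-1/43412) = 0*(-1/43412) = 0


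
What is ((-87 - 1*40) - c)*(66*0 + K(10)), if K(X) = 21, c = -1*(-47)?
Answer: -3654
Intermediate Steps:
c = 47
((-87 - 1*40) - c)*(66*0 + K(10)) = ((-87 - 1*40) - 1*47)*(66*0 + 21) = ((-87 - 40) - 47)*(0 + 21) = (-127 - 47)*21 = -174*21 = -3654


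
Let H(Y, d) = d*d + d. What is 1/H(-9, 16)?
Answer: 1/272 ≈ 0.0036765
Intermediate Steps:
H(Y, d) = d + d**2 (H(Y, d) = d**2 + d = d + d**2)
1/H(-9, 16) = 1/(16*(1 + 16)) = 1/(16*17) = 1/272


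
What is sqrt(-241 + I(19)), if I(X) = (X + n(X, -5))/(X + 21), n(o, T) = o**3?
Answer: I*sqrt(6905)/10 ≈ 8.3096*I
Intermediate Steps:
I(X) = (X + X**3)/(21 + X) (I(X) = (X + X**3)/(X + 21) = (X + X**3)/(21 + X))
sqrt(-241 + I(19)) = sqrt(-241 + (19 + 19**3)/(21 + 19)) = sqrt(-241 + (19 + 6859)/40) = sqrt(-241 + (1/40)*6878) = sqrt(-241 + 3439/20) = sqrt(-1381/20) = I*sqrt(6905)/10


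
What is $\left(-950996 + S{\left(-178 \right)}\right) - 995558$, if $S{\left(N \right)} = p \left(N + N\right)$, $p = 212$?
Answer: $-2022026$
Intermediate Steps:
$S{\left(N \right)} = 424 N$ ($S{\left(N \right)} = 212 \left(N + N\right) = 212 \cdot 2 N = 424 N$)
$\left(-950996 + S{\left(-178 \right)}\right) - 995558 = \left(-950996 + 424 \left(-178\right)\right) - 995558 = \left(-950996 - 75472\right) - 995558 = -1026468 - 995558 = -2022026$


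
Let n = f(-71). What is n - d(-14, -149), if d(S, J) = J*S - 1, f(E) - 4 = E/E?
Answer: -2080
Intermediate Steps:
f(E) = 5 (f(E) = 4 + E/E = 4 + 1 = 5)
d(S, J) = -1 + J*S
n = 5
n - d(-14, -149) = 5 - (-1 - 149*(-14)) = 5 - (-1 + 2086) = 5 - 1*2085 = 5 - 2085 = -2080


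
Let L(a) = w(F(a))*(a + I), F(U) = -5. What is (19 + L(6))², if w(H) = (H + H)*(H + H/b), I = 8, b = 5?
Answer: 737881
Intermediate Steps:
w(H) = 12*H²/5 (w(H) = (H + H)*(H + H/5) = (2*H)*(H + H*(⅕)) = (2*H)*(H + H/5) = (2*H)*(6*H/5) = 12*H²/5)
L(a) = 480 + 60*a (L(a) = ((12/5)*(-5)²)*(a + 8) = ((12/5)*25)*(8 + a) = 60*(8 + a) = 480 + 60*a)
(19 + L(6))² = (19 + (480 + 60*6))² = (19 + (480 + 360))² = (19 + 840)² = 859² = 737881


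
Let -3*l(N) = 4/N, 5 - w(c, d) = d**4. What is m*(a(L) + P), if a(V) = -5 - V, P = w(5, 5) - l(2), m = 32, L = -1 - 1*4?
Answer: -59456/3 ≈ -19819.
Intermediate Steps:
L = -5 (L = -1 - 4 = -5)
w(c, d) = 5 - d**4
l(N) = -4/(3*N)
P = -1858/3 (P = (5 - 1*5**4) - (-4)/(3*2) = (5 - 1*625) - (-4)/(3*2) = (5 - 625) - 1*(-2/3) = -620 + 2/3 = -1858/3 ≈ -619.33)
m*(a(L) + P) = 32*((-5 - 1*(-5)) - 1858/3) = 32*((-5 + 5) - 1858/3) = 32*(0 - 1858/3) = 32*(-1858/3) = -59456/3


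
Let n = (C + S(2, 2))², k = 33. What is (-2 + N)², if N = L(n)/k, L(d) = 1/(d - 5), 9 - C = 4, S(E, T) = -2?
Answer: 69169/17424 ≈ 3.9698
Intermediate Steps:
C = 5 (C = 9 - 1*4 = 9 - 4 = 5)
n = 9 (n = (5 - 2)² = 3² = 9)
L(d) = 1/(-5 + d)
N = 1/132 (N = 1/((-5 + 9)*33) = (1/33)/4 = (¼)*(1/33) = 1/132 ≈ 0.0075758)
(-2 + N)² = (-2 + 1/132)² = (-263/132)² = 69169/17424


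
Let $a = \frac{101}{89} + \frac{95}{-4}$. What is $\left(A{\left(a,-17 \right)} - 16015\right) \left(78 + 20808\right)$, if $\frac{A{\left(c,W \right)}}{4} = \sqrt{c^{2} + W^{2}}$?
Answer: $-334489290 + \frac{20886 \sqrt{101445305}}{89} \approx -3.3213 \cdot 10^{8}$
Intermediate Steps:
$a = - \frac{8051}{356}$ ($a = 101 \cdot \frac{1}{89} + 95 \left(- \frac{1}{4}\right) = \frac{101}{89} - \frac{95}{4} = - \frac{8051}{356} \approx -22.615$)
$A{\left(c,W \right)} = 4 \sqrt{W^{2} + c^{2}}$ ($A{\left(c,W \right)} = 4 \sqrt{c^{2} + W^{2}} = 4 \sqrt{W^{2} + c^{2}}$)
$\left(A{\left(a,-17 \right)} - 16015\right) \left(78 + 20808\right) = \left(4 \sqrt{\left(-17\right)^{2} + \left(- \frac{8051}{356}\right)^{2}} - 16015\right) \left(78 + 20808\right) = \left(4 \sqrt{289 + \frac{64818601}{126736}} - 16015\right) 20886 = \left(4 \sqrt{\frac{101445305}{126736}} - 16015\right) 20886 = \left(4 \frac{\sqrt{101445305}}{356} - 16015\right) 20886 = \left(\frac{\sqrt{101445305}}{89} - 16015\right) 20886 = \left(-16015 + \frac{\sqrt{101445305}}{89}\right) 20886 = -334489290 + \frac{20886 \sqrt{101445305}}{89}$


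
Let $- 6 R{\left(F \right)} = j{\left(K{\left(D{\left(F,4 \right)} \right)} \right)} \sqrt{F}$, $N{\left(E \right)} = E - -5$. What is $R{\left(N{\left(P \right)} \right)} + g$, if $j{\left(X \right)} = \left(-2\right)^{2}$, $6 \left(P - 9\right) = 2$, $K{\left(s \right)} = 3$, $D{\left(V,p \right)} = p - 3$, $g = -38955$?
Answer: $-38955 - \frac{2 \sqrt{129}}{9} \approx -38958.0$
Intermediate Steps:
$D{\left(V,p \right)} = -3 + p$
$P = \frac{28}{3}$ ($P = 9 + \frac{1}{6} \cdot 2 = 9 + \frac{1}{3} = \frac{28}{3} \approx 9.3333$)
$j{\left(X \right)} = 4$
$N{\left(E \right)} = 5 + E$ ($N{\left(E \right)} = E + 5 = 5 + E$)
$R{\left(F \right)} = - \frac{2 \sqrt{F}}{3}$ ($R{\left(F \right)} = - \frac{4 \sqrt{F}}{6} = - \frac{2 \sqrt{F}}{3}$)
$R{\left(N{\left(P \right)} \right)} + g = - \frac{2 \sqrt{5 + \frac{28}{3}}}{3} - 38955 = - \frac{2 \sqrt{\frac{43}{3}}}{3} - 38955 = - \frac{2 \frac{\sqrt{129}}{3}}{3} - 38955 = - \frac{2 \sqrt{129}}{9} - 38955 = -38955 - \frac{2 \sqrt{129}}{9}$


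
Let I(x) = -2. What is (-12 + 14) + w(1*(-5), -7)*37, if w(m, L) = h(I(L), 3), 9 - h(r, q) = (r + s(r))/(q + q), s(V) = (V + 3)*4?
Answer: 968/3 ≈ 322.67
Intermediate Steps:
s(V) = 12 + 4*V (s(V) = (3 + V)*4 = 12 + 4*V)
h(r, q) = 9 - (12 + 5*r)/(2*q) (h(r, q) = 9 - (r + (12 + 4*r))/(q + q) = 9 - (12 + 5*r)/(2*q))
w(m, L) = 26/3 (w(m, L) = (½)*(-12 - 5*(-2) + 18*3)/3 = (½)*(⅓)*(-12 + 10 + 54) = (½)*(⅓)*52 = 26/3)
(-12 + 14) + w(1*(-5), -7)*37 = (-12 + 14) + (26/3)*37 = 2 + 962/3 = 968/3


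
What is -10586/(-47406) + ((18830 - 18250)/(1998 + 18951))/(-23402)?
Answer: 432478592029/1936726691349 ≈ 0.22330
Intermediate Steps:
-10586/(-47406) + ((18830 - 18250)/(1998 + 18951))/(-23402) = -10586*(-1/47406) + (580/20949)*(-1/23402) = 5293/23703 + (580*(1/20949))*(-1/23402) = 5293/23703 + (580/20949)*(-1/23402) = 5293/23703 - 290/245124249 = 432478592029/1936726691349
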